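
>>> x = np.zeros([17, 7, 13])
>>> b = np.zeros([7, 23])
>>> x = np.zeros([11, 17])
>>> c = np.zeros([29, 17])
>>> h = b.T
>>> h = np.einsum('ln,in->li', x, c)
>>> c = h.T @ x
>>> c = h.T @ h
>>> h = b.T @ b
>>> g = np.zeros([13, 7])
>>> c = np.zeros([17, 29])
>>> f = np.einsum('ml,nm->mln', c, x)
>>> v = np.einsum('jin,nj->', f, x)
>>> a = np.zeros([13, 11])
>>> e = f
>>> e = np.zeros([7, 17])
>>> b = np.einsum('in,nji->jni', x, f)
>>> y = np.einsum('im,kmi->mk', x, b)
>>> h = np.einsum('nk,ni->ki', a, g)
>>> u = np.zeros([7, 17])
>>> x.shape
(11, 17)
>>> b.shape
(29, 17, 11)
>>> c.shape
(17, 29)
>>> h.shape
(11, 7)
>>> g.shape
(13, 7)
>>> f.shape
(17, 29, 11)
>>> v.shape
()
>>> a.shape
(13, 11)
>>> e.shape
(7, 17)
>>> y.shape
(17, 29)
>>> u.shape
(7, 17)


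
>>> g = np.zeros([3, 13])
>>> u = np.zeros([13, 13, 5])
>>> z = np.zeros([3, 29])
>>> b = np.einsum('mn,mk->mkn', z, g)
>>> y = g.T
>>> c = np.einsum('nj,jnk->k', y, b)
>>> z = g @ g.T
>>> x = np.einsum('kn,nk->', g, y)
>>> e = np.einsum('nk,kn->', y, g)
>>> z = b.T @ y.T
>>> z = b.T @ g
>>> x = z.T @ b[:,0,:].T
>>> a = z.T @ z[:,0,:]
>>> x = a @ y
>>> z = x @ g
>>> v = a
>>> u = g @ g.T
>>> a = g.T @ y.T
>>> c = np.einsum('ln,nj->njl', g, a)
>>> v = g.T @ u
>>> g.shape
(3, 13)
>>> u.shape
(3, 3)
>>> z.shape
(13, 13, 13)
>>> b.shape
(3, 13, 29)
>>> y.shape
(13, 3)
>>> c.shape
(13, 13, 3)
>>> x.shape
(13, 13, 3)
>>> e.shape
()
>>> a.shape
(13, 13)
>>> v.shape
(13, 3)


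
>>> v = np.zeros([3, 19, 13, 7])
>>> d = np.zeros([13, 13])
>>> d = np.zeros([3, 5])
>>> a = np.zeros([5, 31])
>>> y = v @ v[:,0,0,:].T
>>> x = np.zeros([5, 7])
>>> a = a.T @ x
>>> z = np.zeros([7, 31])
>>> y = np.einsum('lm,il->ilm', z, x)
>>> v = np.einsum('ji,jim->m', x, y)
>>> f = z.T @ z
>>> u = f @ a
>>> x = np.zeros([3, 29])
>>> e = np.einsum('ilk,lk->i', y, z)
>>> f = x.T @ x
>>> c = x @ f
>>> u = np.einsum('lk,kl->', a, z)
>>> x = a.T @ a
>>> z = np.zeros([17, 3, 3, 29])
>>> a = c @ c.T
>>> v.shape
(31,)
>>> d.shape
(3, 5)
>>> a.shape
(3, 3)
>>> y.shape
(5, 7, 31)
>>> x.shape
(7, 7)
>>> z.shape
(17, 3, 3, 29)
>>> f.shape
(29, 29)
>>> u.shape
()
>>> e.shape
(5,)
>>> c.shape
(3, 29)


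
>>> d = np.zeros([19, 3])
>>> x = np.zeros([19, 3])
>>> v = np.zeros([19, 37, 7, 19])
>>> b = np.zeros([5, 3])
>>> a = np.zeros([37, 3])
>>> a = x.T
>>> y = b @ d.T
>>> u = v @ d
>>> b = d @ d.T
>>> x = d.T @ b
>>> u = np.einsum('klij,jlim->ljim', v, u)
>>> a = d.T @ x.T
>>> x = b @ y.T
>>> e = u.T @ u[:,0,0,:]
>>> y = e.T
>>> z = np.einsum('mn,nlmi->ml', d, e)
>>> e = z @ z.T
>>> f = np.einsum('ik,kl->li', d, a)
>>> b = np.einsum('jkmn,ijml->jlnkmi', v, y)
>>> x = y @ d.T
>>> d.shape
(19, 3)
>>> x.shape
(3, 19, 7, 19)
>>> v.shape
(19, 37, 7, 19)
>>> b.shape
(19, 3, 19, 37, 7, 3)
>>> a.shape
(3, 3)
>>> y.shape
(3, 19, 7, 3)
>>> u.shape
(37, 19, 7, 3)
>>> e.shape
(19, 19)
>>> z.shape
(19, 7)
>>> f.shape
(3, 19)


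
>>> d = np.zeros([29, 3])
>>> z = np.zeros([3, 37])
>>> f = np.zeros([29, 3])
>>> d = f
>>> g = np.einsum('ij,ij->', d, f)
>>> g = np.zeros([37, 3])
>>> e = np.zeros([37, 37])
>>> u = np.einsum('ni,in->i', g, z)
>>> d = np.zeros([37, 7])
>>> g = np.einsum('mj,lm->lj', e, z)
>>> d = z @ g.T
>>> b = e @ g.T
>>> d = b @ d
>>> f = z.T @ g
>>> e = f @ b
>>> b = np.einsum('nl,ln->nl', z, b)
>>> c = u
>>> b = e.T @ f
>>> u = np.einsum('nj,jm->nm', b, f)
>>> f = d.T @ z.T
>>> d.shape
(37, 3)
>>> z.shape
(3, 37)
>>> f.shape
(3, 3)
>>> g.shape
(3, 37)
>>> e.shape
(37, 3)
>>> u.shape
(3, 37)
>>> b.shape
(3, 37)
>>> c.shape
(3,)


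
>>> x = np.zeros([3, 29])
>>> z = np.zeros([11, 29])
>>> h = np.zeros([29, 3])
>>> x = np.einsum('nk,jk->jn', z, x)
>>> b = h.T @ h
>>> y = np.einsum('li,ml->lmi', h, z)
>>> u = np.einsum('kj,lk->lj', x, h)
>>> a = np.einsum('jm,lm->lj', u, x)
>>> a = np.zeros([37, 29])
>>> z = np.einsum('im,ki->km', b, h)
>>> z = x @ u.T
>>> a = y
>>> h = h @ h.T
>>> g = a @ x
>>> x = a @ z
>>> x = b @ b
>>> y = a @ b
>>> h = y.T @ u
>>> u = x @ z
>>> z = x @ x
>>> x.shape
(3, 3)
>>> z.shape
(3, 3)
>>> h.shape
(3, 11, 11)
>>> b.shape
(3, 3)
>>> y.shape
(29, 11, 3)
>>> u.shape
(3, 29)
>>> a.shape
(29, 11, 3)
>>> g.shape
(29, 11, 11)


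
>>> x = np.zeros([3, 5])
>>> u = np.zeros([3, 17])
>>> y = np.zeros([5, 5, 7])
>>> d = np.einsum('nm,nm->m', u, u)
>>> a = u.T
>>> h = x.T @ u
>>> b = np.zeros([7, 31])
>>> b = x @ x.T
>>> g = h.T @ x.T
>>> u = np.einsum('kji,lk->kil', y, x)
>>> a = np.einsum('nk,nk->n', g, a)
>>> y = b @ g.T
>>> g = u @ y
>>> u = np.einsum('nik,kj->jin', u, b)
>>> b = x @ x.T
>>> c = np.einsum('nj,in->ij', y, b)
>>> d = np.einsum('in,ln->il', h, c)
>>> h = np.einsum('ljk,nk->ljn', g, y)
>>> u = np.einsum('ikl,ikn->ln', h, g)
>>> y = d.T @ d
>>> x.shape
(3, 5)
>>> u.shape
(3, 17)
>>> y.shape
(3, 3)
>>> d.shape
(5, 3)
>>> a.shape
(17,)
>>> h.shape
(5, 7, 3)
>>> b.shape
(3, 3)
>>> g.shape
(5, 7, 17)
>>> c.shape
(3, 17)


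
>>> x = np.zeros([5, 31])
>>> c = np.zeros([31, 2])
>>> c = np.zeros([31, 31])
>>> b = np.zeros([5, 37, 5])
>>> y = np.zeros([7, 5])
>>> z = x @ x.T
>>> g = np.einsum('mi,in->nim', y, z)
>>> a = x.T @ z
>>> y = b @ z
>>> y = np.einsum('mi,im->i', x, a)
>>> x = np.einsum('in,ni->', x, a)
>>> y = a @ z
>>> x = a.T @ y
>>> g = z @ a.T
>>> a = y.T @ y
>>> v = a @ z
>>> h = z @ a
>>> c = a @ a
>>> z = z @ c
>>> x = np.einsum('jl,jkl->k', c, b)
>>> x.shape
(37,)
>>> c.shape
(5, 5)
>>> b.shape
(5, 37, 5)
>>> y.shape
(31, 5)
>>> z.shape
(5, 5)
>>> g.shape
(5, 31)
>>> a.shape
(5, 5)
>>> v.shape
(5, 5)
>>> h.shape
(5, 5)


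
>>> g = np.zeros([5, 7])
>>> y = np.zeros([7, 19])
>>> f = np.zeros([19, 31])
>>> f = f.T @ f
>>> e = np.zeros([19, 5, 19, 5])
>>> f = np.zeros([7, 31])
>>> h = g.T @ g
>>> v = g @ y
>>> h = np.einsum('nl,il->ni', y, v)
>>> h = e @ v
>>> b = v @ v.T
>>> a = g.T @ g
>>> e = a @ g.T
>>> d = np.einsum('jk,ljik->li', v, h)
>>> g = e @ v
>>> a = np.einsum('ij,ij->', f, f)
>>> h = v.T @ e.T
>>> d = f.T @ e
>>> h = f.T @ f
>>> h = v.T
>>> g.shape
(7, 19)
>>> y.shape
(7, 19)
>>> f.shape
(7, 31)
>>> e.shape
(7, 5)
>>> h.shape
(19, 5)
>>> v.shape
(5, 19)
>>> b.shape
(5, 5)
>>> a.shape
()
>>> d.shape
(31, 5)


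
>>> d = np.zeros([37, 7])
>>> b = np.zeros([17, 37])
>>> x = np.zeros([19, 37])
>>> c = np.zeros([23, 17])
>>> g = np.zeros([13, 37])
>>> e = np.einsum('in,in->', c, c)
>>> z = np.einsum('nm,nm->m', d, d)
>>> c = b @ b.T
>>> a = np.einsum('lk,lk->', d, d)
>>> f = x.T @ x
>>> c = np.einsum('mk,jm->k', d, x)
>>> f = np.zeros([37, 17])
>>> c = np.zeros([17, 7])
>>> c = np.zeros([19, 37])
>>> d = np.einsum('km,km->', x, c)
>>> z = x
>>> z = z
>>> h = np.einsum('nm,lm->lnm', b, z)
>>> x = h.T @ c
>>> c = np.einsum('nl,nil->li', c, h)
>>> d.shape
()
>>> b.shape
(17, 37)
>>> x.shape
(37, 17, 37)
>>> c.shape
(37, 17)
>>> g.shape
(13, 37)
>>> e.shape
()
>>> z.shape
(19, 37)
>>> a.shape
()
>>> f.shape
(37, 17)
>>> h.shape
(19, 17, 37)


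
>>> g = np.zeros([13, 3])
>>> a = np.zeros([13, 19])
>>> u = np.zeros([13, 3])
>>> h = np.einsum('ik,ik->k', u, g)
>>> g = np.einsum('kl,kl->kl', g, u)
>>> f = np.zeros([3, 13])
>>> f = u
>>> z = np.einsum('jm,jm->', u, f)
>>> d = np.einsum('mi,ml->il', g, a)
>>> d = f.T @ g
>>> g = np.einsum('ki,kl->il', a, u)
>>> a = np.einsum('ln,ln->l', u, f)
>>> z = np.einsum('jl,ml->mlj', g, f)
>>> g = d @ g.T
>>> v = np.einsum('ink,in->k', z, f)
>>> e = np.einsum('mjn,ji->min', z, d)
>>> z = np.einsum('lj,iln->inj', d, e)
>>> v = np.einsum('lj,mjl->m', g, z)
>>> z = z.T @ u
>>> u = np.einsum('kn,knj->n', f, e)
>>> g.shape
(3, 19)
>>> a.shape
(13,)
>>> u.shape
(3,)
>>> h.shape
(3,)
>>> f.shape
(13, 3)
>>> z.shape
(3, 19, 3)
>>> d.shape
(3, 3)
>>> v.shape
(13,)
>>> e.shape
(13, 3, 19)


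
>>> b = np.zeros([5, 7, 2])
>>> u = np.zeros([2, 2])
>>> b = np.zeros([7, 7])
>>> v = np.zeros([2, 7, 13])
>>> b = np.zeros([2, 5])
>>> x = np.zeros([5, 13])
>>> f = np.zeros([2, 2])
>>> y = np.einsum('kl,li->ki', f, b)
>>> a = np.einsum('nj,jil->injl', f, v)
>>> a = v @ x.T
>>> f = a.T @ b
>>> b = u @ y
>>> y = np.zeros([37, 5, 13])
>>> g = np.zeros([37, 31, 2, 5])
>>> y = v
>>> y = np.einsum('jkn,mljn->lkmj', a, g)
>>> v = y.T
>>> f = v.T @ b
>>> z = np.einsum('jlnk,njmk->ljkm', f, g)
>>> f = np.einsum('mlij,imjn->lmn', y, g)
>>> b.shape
(2, 5)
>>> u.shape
(2, 2)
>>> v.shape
(2, 37, 7, 31)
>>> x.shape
(5, 13)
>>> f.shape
(7, 31, 5)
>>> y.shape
(31, 7, 37, 2)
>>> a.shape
(2, 7, 5)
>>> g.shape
(37, 31, 2, 5)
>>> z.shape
(7, 31, 5, 2)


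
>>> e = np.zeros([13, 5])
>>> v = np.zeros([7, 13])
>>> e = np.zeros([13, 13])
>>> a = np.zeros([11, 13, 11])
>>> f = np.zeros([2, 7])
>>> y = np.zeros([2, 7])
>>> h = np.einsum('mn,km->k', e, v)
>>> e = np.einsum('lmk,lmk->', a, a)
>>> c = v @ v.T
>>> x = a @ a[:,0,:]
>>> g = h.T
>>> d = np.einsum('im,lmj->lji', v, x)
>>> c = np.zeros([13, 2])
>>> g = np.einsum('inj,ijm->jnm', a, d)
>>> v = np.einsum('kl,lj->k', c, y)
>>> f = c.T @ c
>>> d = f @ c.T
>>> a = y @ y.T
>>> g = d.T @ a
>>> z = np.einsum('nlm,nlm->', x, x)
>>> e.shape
()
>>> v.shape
(13,)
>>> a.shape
(2, 2)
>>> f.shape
(2, 2)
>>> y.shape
(2, 7)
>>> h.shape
(7,)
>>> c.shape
(13, 2)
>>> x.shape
(11, 13, 11)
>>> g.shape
(13, 2)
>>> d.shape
(2, 13)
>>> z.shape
()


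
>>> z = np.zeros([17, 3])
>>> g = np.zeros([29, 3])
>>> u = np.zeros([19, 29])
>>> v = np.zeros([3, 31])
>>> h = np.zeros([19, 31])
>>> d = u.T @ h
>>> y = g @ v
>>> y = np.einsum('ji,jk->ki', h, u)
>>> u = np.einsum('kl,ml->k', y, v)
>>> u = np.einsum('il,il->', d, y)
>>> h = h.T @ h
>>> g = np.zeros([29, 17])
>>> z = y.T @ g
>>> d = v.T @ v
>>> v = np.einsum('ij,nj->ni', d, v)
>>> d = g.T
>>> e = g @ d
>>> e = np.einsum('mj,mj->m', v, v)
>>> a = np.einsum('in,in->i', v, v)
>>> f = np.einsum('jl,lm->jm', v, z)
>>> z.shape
(31, 17)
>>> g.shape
(29, 17)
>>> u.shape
()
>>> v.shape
(3, 31)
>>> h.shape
(31, 31)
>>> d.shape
(17, 29)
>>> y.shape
(29, 31)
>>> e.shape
(3,)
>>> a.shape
(3,)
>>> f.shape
(3, 17)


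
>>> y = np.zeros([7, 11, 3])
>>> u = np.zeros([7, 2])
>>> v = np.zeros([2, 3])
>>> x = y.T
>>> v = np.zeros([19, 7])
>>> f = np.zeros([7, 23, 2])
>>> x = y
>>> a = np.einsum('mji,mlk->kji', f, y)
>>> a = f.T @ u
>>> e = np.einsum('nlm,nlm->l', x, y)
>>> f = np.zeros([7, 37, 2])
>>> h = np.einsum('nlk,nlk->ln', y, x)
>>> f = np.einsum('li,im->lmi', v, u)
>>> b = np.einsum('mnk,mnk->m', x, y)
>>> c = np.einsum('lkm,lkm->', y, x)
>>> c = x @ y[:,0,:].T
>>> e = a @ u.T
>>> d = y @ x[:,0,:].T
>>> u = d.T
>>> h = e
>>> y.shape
(7, 11, 3)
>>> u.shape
(7, 11, 7)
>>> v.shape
(19, 7)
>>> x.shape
(7, 11, 3)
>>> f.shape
(19, 2, 7)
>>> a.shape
(2, 23, 2)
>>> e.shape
(2, 23, 7)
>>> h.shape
(2, 23, 7)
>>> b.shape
(7,)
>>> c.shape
(7, 11, 7)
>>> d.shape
(7, 11, 7)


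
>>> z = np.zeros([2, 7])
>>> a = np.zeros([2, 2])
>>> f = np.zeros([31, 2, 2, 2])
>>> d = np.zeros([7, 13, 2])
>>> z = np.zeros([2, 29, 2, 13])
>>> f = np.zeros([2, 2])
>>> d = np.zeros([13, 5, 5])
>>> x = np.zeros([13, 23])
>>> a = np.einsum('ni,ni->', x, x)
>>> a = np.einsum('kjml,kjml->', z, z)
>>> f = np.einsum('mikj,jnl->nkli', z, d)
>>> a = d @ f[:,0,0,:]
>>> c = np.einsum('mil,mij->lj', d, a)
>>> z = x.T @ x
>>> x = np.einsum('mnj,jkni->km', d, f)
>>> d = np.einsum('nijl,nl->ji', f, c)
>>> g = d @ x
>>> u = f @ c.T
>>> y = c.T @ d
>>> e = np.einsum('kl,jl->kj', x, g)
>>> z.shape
(23, 23)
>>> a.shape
(13, 5, 29)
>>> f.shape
(5, 2, 5, 29)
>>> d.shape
(5, 2)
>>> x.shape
(2, 13)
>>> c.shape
(5, 29)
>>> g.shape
(5, 13)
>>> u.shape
(5, 2, 5, 5)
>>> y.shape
(29, 2)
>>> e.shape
(2, 5)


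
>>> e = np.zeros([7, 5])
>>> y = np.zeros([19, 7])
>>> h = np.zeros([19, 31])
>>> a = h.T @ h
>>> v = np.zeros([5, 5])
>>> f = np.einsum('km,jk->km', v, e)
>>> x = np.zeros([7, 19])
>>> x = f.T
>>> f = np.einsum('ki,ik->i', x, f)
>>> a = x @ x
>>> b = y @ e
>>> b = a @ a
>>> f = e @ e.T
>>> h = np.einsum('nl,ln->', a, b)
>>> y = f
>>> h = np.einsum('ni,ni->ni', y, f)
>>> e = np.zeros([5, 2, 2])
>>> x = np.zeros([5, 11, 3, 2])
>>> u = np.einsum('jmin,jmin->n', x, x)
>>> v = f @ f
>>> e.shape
(5, 2, 2)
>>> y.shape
(7, 7)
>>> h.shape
(7, 7)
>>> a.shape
(5, 5)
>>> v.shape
(7, 7)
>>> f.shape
(7, 7)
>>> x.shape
(5, 11, 3, 2)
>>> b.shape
(5, 5)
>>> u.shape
(2,)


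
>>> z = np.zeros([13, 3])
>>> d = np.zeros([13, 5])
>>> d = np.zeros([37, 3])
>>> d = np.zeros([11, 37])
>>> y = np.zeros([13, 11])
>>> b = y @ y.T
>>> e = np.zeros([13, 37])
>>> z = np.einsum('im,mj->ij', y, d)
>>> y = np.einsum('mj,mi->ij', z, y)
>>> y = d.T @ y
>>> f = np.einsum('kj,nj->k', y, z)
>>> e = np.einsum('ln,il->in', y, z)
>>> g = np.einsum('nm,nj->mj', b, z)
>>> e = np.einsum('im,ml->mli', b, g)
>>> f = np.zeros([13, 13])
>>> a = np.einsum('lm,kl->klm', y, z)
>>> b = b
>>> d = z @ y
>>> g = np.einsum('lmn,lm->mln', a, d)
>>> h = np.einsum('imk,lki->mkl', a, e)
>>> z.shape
(13, 37)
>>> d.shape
(13, 37)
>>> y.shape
(37, 37)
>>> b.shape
(13, 13)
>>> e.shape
(13, 37, 13)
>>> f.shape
(13, 13)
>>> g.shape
(37, 13, 37)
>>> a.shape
(13, 37, 37)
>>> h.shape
(37, 37, 13)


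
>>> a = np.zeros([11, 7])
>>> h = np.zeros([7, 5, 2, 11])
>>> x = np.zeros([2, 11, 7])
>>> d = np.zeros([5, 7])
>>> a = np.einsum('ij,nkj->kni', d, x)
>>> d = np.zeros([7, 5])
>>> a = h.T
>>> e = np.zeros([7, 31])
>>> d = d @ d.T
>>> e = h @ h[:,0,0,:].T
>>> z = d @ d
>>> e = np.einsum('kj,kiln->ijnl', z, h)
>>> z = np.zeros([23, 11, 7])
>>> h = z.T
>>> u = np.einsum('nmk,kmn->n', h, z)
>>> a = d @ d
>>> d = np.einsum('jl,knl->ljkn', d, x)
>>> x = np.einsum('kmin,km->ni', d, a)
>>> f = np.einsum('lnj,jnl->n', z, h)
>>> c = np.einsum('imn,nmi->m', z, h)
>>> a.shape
(7, 7)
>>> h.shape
(7, 11, 23)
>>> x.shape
(11, 2)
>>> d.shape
(7, 7, 2, 11)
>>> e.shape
(5, 7, 11, 2)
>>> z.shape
(23, 11, 7)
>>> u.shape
(7,)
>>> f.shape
(11,)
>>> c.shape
(11,)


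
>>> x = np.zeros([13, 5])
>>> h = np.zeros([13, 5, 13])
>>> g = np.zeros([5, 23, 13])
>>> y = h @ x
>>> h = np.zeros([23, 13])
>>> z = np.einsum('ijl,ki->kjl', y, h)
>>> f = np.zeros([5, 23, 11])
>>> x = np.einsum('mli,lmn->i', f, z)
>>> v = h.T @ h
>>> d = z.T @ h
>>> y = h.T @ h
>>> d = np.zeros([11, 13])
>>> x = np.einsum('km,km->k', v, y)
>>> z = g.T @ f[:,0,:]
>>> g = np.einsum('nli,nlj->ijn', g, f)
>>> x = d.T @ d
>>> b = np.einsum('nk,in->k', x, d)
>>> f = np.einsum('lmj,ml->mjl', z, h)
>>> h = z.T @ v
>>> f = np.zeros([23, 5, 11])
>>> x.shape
(13, 13)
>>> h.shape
(11, 23, 13)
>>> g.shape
(13, 11, 5)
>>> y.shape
(13, 13)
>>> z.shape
(13, 23, 11)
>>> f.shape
(23, 5, 11)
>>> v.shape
(13, 13)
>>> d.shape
(11, 13)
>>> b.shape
(13,)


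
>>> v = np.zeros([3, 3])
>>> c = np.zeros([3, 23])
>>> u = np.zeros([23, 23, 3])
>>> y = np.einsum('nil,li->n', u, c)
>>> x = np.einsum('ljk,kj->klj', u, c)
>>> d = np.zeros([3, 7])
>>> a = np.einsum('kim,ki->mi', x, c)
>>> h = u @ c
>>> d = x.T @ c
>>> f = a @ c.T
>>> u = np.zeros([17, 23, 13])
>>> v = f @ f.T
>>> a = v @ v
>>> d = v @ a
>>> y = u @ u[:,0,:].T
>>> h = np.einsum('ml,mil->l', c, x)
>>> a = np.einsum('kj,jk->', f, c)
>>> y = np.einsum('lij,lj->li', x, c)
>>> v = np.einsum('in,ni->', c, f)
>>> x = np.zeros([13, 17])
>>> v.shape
()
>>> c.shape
(3, 23)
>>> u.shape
(17, 23, 13)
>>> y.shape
(3, 23)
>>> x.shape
(13, 17)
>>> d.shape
(23, 23)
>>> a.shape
()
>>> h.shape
(23,)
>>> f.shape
(23, 3)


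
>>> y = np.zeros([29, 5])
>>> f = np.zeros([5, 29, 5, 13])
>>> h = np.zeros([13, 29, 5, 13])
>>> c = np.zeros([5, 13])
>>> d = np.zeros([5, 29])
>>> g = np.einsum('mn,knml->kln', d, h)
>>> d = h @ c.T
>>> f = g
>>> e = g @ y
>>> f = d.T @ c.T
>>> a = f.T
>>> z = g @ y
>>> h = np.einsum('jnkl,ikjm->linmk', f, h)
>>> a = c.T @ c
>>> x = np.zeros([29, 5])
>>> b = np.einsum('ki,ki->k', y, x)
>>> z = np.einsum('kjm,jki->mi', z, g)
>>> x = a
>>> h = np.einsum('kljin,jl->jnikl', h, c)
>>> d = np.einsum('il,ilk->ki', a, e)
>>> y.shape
(29, 5)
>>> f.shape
(5, 5, 29, 5)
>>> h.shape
(5, 29, 13, 5, 13)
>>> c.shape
(5, 13)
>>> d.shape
(5, 13)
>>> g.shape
(13, 13, 29)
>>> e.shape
(13, 13, 5)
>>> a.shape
(13, 13)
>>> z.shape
(5, 29)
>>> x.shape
(13, 13)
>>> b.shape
(29,)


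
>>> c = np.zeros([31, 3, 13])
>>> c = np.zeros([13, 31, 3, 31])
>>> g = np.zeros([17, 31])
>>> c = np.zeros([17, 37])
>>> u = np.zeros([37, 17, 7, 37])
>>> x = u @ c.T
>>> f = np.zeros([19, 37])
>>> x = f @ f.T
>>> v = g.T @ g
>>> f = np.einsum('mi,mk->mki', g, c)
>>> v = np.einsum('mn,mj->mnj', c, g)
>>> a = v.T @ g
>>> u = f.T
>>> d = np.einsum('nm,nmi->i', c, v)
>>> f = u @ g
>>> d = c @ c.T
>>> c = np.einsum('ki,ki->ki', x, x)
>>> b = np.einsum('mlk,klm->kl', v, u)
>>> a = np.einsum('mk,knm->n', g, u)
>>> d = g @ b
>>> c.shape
(19, 19)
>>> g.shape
(17, 31)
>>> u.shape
(31, 37, 17)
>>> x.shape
(19, 19)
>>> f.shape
(31, 37, 31)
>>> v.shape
(17, 37, 31)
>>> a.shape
(37,)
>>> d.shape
(17, 37)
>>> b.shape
(31, 37)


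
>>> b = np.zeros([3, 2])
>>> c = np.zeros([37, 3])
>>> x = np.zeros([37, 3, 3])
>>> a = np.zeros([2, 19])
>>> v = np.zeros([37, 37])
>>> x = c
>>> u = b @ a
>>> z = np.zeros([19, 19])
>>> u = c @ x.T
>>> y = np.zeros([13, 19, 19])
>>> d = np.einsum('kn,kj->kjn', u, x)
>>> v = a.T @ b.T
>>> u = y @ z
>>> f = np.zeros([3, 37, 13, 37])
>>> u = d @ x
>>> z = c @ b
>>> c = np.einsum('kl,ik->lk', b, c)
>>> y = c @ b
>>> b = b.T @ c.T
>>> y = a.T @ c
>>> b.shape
(2, 2)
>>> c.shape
(2, 3)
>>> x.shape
(37, 3)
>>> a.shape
(2, 19)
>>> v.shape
(19, 3)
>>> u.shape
(37, 3, 3)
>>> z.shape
(37, 2)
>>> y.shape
(19, 3)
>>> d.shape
(37, 3, 37)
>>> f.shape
(3, 37, 13, 37)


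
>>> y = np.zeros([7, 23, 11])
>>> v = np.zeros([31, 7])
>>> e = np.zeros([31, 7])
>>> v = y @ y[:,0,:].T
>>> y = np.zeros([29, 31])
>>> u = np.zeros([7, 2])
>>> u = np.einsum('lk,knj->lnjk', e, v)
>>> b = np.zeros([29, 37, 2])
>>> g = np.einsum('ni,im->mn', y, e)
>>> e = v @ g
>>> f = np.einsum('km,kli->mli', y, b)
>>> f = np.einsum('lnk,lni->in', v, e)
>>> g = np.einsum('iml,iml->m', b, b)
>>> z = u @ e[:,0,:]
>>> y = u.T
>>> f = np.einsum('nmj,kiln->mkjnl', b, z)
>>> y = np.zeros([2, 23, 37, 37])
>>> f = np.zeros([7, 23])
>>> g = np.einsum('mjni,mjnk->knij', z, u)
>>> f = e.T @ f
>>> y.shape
(2, 23, 37, 37)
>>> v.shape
(7, 23, 7)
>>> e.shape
(7, 23, 29)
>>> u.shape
(31, 23, 7, 7)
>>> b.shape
(29, 37, 2)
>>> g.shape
(7, 7, 29, 23)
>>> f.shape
(29, 23, 23)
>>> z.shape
(31, 23, 7, 29)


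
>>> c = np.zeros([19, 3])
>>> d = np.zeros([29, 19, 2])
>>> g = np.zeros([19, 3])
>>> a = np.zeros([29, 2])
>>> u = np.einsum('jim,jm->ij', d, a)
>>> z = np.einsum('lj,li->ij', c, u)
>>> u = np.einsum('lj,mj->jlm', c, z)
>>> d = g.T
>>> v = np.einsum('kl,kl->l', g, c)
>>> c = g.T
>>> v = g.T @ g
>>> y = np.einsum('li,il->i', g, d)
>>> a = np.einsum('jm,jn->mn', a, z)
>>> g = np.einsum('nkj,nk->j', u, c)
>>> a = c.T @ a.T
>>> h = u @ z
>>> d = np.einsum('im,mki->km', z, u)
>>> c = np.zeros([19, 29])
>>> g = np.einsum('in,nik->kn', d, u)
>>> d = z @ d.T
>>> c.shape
(19, 29)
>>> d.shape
(29, 19)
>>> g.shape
(29, 3)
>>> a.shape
(19, 2)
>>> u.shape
(3, 19, 29)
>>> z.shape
(29, 3)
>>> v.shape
(3, 3)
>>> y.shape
(3,)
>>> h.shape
(3, 19, 3)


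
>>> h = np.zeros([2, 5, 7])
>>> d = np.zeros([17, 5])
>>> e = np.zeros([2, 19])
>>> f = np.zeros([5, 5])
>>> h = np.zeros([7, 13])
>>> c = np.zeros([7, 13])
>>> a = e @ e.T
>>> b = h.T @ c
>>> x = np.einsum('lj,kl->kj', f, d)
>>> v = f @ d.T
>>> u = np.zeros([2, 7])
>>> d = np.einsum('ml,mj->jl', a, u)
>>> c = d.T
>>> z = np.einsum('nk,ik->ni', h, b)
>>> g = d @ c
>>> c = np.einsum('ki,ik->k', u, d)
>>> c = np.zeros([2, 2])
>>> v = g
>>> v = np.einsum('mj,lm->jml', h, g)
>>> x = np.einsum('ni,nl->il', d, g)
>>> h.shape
(7, 13)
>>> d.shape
(7, 2)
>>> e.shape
(2, 19)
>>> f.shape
(5, 5)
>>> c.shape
(2, 2)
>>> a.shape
(2, 2)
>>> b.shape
(13, 13)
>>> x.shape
(2, 7)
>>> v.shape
(13, 7, 7)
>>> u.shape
(2, 7)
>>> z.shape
(7, 13)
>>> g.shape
(7, 7)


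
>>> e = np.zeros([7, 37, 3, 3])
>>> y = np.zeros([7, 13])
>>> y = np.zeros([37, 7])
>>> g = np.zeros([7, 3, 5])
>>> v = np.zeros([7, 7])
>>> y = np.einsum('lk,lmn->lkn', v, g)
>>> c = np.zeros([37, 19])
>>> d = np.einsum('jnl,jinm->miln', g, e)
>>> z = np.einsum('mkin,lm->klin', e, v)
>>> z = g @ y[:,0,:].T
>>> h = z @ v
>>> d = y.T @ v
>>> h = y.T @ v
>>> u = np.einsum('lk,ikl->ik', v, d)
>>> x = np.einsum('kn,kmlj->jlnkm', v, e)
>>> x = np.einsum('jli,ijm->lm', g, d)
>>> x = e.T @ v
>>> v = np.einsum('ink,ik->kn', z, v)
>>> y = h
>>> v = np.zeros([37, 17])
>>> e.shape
(7, 37, 3, 3)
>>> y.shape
(5, 7, 7)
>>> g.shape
(7, 3, 5)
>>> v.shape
(37, 17)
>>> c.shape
(37, 19)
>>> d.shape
(5, 7, 7)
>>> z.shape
(7, 3, 7)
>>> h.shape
(5, 7, 7)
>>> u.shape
(5, 7)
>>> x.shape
(3, 3, 37, 7)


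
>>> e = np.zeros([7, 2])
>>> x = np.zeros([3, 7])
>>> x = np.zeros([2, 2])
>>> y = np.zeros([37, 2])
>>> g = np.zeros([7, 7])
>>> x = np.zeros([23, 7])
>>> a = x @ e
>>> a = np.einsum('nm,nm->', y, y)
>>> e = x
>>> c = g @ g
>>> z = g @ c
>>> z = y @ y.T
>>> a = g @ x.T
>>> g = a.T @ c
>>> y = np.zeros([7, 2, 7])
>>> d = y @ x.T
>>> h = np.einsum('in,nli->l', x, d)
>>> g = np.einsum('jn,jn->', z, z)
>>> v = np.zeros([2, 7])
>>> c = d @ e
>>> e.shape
(23, 7)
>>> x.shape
(23, 7)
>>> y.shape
(7, 2, 7)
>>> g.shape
()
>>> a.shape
(7, 23)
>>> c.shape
(7, 2, 7)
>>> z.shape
(37, 37)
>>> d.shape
(7, 2, 23)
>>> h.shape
(2,)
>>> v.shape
(2, 7)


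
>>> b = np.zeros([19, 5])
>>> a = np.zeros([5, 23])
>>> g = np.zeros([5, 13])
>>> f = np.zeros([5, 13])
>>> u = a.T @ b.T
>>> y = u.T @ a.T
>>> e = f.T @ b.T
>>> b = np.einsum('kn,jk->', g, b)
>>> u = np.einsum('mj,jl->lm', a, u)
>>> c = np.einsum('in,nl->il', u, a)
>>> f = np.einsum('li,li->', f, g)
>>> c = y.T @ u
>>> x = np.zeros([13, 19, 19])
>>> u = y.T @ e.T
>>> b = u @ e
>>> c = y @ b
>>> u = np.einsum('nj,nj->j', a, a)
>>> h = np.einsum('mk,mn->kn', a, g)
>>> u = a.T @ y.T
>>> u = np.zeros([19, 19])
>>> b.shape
(5, 19)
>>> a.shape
(5, 23)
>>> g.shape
(5, 13)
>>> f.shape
()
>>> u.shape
(19, 19)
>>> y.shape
(19, 5)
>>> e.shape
(13, 19)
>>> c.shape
(19, 19)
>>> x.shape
(13, 19, 19)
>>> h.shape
(23, 13)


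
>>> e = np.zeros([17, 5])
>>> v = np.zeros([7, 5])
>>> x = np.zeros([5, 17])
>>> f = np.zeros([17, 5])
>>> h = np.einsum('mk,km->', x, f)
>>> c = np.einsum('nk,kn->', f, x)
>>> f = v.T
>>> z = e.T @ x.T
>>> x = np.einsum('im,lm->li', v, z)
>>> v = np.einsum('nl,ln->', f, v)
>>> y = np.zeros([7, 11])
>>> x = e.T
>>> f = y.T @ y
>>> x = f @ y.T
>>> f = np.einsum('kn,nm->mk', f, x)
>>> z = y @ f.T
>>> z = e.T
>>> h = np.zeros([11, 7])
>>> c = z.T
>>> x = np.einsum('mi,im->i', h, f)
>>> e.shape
(17, 5)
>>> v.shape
()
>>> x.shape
(7,)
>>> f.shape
(7, 11)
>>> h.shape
(11, 7)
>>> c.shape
(17, 5)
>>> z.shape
(5, 17)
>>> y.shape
(7, 11)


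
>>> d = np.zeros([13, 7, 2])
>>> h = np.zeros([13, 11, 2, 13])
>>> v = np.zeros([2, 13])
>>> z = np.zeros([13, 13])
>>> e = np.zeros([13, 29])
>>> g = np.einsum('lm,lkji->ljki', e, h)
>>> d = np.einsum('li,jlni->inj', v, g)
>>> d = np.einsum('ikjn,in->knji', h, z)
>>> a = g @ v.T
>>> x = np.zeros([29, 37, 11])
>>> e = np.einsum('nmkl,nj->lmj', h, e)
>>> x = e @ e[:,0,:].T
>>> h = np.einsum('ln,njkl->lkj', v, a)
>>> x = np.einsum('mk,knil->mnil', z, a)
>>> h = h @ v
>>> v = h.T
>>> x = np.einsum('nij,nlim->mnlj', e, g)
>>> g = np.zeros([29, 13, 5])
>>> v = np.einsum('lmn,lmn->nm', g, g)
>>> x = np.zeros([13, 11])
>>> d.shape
(11, 13, 2, 13)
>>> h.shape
(2, 11, 13)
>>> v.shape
(5, 13)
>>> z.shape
(13, 13)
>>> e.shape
(13, 11, 29)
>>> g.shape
(29, 13, 5)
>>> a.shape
(13, 2, 11, 2)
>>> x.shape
(13, 11)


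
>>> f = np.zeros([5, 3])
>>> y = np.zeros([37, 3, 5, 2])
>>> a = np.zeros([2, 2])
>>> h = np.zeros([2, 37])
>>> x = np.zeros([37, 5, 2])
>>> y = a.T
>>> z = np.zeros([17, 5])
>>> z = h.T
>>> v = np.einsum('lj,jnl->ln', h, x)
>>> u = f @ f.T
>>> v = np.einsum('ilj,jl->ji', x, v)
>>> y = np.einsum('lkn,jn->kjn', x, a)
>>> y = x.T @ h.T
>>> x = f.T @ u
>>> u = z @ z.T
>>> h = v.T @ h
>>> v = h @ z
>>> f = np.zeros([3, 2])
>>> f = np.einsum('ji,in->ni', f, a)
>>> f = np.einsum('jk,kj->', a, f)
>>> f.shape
()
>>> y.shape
(2, 5, 2)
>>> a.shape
(2, 2)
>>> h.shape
(37, 37)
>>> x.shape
(3, 5)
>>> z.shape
(37, 2)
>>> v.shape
(37, 2)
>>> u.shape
(37, 37)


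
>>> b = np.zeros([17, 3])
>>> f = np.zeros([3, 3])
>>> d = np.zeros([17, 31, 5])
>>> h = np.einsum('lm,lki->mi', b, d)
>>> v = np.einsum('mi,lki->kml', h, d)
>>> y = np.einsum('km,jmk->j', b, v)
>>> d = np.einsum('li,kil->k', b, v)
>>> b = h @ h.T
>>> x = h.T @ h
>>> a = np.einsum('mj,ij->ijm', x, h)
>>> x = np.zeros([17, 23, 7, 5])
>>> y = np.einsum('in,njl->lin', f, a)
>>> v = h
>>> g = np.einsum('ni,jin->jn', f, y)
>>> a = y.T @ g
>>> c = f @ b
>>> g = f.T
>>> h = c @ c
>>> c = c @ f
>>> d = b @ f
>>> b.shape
(3, 3)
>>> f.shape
(3, 3)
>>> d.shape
(3, 3)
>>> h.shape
(3, 3)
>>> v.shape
(3, 5)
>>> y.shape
(5, 3, 3)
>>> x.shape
(17, 23, 7, 5)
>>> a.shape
(3, 3, 3)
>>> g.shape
(3, 3)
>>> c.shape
(3, 3)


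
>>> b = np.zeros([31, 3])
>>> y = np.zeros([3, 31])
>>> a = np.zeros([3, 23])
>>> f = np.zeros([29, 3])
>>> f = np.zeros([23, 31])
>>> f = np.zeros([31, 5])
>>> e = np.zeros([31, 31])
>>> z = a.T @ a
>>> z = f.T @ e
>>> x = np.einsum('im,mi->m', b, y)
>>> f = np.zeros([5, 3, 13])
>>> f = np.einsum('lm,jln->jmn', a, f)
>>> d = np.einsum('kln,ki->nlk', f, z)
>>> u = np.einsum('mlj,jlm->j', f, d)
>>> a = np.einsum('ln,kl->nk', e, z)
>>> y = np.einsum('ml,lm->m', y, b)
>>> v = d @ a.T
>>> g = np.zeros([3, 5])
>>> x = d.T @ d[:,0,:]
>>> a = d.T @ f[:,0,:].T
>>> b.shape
(31, 3)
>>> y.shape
(3,)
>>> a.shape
(5, 23, 5)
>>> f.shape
(5, 23, 13)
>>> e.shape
(31, 31)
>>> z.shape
(5, 31)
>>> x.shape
(5, 23, 5)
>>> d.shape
(13, 23, 5)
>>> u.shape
(13,)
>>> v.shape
(13, 23, 31)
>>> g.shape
(3, 5)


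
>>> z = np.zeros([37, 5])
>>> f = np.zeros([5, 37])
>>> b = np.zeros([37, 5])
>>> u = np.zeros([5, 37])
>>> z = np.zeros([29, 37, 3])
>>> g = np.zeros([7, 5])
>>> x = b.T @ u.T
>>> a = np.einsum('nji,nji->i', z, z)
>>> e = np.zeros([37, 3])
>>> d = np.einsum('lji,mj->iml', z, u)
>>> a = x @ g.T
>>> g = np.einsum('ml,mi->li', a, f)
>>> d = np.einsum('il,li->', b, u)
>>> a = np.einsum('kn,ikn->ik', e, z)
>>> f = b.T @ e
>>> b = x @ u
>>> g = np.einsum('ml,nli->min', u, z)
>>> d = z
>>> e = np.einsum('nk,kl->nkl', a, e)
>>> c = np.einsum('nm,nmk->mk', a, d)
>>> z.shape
(29, 37, 3)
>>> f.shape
(5, 3)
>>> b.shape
(5, 37)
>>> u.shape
(5, 37)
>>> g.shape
(5, 3, 29)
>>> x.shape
(5, 5)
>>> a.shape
(29, 37)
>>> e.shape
(29, 37, 3)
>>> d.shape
(29, 37, 3)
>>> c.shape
(37, 3)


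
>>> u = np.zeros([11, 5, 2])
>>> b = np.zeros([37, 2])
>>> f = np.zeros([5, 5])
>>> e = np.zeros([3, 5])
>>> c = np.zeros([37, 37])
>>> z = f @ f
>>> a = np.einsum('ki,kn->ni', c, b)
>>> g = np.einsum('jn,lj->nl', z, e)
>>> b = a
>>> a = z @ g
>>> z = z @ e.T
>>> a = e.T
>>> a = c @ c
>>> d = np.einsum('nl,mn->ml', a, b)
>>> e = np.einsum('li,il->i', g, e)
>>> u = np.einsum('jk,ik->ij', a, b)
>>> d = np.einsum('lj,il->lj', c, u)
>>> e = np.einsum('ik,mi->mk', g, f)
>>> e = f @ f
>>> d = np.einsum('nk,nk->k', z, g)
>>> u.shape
(2, 37)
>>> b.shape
(2, 37)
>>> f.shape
(5, 5)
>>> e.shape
(5, 5)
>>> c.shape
(37, 37)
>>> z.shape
(5, 3)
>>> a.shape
(37, 37)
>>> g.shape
(5, 3)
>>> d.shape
(3,)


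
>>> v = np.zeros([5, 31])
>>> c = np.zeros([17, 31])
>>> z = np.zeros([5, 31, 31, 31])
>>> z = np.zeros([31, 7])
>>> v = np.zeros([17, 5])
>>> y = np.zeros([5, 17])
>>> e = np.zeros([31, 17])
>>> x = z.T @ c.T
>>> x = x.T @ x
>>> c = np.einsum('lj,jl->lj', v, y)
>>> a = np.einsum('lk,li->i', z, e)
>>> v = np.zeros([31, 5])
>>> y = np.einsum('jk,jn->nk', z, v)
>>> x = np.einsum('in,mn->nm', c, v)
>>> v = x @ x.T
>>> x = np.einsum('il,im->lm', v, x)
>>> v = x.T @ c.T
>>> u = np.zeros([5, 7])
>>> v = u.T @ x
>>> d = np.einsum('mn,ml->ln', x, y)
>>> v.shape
(7, 31)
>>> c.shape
(17, 5)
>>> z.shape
(31, 7)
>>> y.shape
(5, 7)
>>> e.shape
(31, 17)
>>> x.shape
(5, 31)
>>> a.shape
(17,)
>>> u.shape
(5, 7)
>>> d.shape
(7, 31)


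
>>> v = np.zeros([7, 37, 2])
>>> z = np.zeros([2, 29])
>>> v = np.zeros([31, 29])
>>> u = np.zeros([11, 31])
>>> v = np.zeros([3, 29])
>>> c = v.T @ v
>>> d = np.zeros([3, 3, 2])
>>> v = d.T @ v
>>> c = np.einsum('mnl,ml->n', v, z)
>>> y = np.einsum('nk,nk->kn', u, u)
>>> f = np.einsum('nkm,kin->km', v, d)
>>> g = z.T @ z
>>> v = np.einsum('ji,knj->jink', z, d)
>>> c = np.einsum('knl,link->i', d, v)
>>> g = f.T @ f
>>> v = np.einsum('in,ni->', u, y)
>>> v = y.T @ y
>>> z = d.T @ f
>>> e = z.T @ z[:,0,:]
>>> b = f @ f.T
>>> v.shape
(11, 11)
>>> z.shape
(2, 3, 29)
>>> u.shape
(11, 31)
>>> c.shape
(29,)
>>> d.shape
(3, 3, 2)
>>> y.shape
(31, 11)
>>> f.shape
(3, 29)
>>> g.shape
(29, 29)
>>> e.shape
(29, 3, 29)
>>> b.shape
(3, 3)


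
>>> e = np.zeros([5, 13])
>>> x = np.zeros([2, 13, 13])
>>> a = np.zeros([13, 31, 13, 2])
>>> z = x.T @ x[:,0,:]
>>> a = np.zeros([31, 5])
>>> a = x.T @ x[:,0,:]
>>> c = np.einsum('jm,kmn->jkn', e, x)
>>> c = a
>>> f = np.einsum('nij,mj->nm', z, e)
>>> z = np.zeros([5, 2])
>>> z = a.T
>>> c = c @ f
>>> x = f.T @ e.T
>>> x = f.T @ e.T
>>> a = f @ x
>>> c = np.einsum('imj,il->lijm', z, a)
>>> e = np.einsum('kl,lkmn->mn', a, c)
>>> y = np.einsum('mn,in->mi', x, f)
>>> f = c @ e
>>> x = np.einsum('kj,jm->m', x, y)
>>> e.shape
(13, 13)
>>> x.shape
(13,)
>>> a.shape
(13, 5)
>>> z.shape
(13, 13, 13)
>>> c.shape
(5, 13, 13, 13)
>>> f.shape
(5, 13, 13, 13)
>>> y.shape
(5, 13)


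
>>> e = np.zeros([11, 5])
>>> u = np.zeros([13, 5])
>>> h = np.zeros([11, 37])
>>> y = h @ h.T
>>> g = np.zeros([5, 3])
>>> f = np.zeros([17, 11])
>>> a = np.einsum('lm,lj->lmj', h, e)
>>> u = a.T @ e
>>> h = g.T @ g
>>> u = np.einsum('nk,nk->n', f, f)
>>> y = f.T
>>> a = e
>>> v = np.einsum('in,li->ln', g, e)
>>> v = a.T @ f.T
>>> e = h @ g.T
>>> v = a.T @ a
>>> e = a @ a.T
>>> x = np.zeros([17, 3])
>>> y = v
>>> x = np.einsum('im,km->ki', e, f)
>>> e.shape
(11, 11)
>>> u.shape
(17,)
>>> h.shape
(3, 3)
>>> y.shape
(5, 5)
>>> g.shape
(5, 3)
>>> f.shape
(17, 11)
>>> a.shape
(11, 5)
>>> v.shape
(5, 5)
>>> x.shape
(17, 11)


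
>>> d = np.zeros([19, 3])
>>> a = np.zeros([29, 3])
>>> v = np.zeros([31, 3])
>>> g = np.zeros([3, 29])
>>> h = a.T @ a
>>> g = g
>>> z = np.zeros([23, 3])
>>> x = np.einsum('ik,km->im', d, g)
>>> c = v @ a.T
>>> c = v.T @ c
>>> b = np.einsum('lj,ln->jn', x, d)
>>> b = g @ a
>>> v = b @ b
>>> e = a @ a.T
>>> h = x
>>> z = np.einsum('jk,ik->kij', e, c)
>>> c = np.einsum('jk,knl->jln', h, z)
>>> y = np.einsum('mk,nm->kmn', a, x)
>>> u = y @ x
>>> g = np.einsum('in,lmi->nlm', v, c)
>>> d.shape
(19, 3)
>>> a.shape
(29, 3)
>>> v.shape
(3, 3)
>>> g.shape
(3, 19, 29)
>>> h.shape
(19, 29)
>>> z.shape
(29, 3, 29)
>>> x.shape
(19, 29)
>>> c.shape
(19, 29, 3)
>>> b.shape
(3, 3)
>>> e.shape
(29, 29)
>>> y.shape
(3, 29, 19)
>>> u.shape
(3, 29, 29)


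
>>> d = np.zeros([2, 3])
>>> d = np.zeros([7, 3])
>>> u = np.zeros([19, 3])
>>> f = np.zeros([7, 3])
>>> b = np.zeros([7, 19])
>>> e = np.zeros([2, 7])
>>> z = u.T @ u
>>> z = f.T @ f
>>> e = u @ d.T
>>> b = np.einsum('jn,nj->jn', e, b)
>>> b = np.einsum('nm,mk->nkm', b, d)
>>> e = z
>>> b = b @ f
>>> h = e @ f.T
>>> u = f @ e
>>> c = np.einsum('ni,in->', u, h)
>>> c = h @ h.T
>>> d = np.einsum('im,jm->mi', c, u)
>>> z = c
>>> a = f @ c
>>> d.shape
(3, 3)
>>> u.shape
(7, 3)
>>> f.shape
(7, 3)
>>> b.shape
(19, 3, 3)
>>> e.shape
(3, 3)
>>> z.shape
(3, 3)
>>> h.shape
(3, 7)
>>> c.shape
(3, 3)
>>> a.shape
(7, 3)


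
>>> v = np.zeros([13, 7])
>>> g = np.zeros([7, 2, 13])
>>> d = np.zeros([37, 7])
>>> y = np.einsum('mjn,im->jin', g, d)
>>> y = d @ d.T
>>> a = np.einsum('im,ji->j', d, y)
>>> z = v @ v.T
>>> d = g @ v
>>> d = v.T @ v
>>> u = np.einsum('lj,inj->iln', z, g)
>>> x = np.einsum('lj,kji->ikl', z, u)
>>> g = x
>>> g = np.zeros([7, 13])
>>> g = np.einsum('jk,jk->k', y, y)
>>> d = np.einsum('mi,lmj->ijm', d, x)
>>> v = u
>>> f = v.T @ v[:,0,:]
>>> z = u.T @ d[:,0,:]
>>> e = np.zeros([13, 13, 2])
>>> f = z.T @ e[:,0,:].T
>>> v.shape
(7, 13, 2)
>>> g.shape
(37,)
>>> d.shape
(7, 13, 7)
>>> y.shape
(37, 37)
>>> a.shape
(37,)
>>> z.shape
(2, 13, 7)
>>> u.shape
(7, 13, 2)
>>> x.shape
(2, 7, 13)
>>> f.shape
(7, 13, 13)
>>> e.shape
(13, 13, 2)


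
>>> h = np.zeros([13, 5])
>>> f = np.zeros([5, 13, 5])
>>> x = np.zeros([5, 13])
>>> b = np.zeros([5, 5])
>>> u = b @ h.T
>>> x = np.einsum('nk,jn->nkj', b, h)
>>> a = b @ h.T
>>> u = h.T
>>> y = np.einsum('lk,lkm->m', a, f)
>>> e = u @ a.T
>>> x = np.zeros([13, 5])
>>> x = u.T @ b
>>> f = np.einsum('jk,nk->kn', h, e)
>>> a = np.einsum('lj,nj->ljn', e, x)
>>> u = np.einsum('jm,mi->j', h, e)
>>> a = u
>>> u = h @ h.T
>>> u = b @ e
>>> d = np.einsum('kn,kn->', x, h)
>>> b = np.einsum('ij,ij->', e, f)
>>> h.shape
(13, 5)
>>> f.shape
(5, 5)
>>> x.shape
(13, 5)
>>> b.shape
()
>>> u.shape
(5, 5)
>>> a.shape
(13,)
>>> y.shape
(5,)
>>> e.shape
(5, 5)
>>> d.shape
()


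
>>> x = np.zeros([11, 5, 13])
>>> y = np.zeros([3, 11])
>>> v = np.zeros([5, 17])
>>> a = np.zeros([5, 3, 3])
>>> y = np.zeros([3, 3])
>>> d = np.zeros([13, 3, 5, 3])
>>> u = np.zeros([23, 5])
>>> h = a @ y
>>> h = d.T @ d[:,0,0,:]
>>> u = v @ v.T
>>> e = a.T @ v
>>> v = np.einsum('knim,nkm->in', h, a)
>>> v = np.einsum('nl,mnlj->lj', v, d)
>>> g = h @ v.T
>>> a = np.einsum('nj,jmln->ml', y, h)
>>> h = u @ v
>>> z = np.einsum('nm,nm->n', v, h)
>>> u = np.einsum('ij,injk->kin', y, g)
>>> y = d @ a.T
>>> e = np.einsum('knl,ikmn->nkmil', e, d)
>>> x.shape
(11, 5, 13)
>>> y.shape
(13, 3, 5, 5)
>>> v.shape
(5, 3)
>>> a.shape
(5, 3)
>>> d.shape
(13, 3, 5, 3)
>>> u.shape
(5, 3, 5)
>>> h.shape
(5, 3)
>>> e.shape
(3, 3, 5, 13, 17)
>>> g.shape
(3, 5, 3, 5)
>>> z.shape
(5,)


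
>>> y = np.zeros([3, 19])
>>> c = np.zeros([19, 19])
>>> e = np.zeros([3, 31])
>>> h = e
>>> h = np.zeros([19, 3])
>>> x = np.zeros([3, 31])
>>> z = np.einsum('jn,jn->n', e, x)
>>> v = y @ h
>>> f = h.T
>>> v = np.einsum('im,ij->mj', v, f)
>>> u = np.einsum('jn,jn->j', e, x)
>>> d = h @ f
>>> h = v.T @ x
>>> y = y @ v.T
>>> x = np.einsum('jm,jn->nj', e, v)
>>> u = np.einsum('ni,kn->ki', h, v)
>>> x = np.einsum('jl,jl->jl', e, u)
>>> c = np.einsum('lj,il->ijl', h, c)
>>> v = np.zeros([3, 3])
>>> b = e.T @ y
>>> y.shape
(3, 3)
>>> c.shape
(19, 31, 19)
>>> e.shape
(3, 31)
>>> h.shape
(19, 31)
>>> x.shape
(3, 31)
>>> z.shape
(31,)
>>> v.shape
(3, 3)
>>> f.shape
(3, 19)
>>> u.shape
(3, 31)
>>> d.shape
(19, 19)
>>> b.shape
(31, 3)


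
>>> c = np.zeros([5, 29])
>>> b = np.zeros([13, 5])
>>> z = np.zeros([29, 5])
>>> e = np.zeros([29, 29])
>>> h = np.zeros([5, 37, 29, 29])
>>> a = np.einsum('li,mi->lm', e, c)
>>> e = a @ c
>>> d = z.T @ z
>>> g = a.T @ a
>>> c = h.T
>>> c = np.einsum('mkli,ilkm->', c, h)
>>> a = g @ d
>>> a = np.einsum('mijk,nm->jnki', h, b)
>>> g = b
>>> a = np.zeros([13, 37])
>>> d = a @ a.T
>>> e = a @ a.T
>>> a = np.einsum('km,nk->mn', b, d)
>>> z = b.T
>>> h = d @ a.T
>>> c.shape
()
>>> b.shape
(13, 5)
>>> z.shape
(5, 13)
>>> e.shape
(13, 13)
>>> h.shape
(13, 5)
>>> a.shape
(5, 13)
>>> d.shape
(13, 13)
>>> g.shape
(13, 5)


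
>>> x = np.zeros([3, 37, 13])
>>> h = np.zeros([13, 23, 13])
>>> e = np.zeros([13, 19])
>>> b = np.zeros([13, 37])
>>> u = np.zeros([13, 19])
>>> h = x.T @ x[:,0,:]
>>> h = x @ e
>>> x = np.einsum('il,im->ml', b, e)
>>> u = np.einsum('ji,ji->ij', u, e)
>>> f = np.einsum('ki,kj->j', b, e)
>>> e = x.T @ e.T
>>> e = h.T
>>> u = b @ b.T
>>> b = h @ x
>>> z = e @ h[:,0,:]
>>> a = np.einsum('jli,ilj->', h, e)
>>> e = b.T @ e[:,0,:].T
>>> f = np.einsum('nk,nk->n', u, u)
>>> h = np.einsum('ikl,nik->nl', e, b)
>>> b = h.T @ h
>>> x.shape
(19, 37)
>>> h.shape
(3, 19)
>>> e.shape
(37, 37, 19)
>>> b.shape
(19, 19)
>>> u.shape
(13, 13)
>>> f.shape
(13,)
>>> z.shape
(19, 37, 19)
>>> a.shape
()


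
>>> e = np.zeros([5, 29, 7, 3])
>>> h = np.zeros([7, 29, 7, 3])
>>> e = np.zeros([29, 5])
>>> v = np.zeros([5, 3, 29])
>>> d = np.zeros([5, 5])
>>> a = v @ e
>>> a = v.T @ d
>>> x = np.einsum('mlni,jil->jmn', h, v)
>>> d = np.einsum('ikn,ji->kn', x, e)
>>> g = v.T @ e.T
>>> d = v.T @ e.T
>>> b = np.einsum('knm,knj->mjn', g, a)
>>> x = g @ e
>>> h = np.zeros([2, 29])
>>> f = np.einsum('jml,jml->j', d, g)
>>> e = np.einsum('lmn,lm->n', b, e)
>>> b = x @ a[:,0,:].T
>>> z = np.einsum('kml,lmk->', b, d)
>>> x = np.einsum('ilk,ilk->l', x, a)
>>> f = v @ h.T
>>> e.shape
(3,)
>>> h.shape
(2, 29)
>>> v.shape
(5, 3, 29)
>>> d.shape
(29, 3, 29)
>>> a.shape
(29, 3, 5)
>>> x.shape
(3,)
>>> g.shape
(29, 3, 29)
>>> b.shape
(29, 3, 29)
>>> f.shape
(5, 3, 2)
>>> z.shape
()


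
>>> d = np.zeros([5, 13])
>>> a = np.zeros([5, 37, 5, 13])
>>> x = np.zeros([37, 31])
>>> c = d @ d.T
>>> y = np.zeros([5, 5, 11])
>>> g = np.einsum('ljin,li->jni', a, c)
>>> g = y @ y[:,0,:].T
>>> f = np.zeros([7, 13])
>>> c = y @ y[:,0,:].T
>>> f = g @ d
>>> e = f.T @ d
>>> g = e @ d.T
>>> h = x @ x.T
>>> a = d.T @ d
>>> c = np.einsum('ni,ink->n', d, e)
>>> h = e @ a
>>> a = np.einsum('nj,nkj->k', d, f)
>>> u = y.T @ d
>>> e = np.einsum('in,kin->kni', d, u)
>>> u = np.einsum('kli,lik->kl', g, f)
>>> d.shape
(5, 13)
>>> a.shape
(5,)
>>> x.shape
(37, 31)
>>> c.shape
(5,)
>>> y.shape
(5, 5, 11)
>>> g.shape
(13, 5, 5)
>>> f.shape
(5, 5, 13)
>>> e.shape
(11, 13, 5)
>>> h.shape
(13, 5, 13)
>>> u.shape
(13, 5)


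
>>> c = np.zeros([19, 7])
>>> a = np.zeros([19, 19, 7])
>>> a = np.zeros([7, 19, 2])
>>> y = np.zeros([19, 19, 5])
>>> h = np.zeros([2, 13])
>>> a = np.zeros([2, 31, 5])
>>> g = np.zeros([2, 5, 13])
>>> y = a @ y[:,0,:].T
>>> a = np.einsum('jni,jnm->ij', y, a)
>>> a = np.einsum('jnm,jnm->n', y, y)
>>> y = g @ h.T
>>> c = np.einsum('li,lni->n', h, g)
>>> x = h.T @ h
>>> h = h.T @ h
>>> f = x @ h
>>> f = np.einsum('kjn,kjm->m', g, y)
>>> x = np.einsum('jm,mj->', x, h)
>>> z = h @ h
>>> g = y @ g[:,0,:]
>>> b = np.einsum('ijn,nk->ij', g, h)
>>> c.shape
(5,)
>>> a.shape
(31,)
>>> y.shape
(2, 5, 2)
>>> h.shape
(13, 13)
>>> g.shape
(2, 5, 13)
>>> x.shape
()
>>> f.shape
(2,)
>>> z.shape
(13, 13)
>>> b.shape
(2, 5)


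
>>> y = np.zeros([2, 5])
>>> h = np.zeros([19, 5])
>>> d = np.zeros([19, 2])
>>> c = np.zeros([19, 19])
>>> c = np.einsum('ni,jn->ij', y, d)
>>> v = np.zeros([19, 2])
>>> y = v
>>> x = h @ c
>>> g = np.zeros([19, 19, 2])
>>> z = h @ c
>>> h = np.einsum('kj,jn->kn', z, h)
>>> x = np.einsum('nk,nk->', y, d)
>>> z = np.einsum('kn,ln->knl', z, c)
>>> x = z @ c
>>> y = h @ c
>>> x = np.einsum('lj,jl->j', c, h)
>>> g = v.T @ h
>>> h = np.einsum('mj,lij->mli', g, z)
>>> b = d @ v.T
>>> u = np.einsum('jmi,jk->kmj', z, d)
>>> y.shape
(19, 19)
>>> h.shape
(2, 19, 19)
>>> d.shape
(19, 2)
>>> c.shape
(5, 19)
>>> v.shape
(19, 2)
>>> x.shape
(19,)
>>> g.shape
(2, 5)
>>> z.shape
(19, 19, 5)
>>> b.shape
(19, 19)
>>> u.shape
(2, 19, 19)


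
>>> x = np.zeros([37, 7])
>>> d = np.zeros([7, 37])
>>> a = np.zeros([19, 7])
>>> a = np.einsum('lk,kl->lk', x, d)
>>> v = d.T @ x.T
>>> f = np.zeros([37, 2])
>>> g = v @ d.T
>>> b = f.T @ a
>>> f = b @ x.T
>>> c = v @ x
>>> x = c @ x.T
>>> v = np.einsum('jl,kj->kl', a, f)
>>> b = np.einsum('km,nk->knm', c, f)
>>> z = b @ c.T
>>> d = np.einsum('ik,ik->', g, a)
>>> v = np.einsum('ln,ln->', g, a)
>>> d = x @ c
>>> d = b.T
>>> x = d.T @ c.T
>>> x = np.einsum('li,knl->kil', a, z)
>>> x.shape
(37, 7, 37)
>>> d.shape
(7, 2, 37)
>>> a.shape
(37, 7)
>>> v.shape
()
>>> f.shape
(2, 37)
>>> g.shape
(37, 7)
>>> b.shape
(37, 2, 7)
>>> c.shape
(37, 7)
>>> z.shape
(37, 2, 37)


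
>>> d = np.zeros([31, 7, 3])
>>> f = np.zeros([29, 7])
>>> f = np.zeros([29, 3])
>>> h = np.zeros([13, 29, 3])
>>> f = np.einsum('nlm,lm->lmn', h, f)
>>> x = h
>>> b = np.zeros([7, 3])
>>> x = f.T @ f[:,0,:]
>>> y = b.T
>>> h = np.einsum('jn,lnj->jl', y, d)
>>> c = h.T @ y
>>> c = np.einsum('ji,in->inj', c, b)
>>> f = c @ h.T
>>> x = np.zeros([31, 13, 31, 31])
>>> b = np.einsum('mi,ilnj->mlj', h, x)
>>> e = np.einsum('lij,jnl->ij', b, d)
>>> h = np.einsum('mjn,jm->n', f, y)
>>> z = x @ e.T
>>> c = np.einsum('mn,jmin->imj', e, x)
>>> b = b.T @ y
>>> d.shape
(31, 7, 3)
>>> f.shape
(7, 3, 3)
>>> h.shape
(3,)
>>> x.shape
(31, 13, 31, 31)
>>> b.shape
(31, 13, 7)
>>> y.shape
(3, 7)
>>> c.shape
(31, 13, 31)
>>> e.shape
(13, 31)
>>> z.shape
(31, 13, 31, 13)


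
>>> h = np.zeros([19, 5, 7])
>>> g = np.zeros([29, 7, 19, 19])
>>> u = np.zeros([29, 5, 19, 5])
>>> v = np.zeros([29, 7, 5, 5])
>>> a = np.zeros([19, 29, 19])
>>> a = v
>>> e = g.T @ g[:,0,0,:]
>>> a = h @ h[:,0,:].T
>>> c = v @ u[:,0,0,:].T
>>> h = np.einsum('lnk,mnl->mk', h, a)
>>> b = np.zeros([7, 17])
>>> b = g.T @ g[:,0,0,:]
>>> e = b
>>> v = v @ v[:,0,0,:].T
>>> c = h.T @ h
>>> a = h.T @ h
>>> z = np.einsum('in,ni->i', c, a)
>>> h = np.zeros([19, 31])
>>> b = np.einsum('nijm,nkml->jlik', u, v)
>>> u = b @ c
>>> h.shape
(19, 31)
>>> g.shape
(29, 7, 19, 19)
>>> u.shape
(19, 29, 5, 7)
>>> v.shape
(29, 7, 5, 29)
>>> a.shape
(7, 7)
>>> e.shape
(19, 19, 7, 19)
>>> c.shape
(7, 7)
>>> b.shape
(19, 29, 5, 7)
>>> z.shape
(7,)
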